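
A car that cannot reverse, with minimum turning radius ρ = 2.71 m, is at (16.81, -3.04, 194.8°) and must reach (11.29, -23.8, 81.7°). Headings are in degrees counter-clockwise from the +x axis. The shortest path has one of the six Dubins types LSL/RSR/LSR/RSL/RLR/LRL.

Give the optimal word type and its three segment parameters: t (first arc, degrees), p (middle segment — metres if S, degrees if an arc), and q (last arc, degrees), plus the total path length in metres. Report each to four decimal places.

LSR: t = 81.1101°, p = 18.0691 m, q = 194.2101°, L = 31.0913 m

Let ψ = atan2(Δy, Δx) = atan2(-20.76, -5.52) = -104.8902° be the start→goal bearing.
Normalize: d = |goal − start| / ρ = 21.481341/2.71 = 7.926694, α = (θ_start − ψ) mod 360° = 299.6902° = 5.230580 rad, β = (θ_goal − ψ) mod 360° = 186.5902° = 3.256613 rad.
Common terms: sin α = -0.868716, cos α = 0.495310, sin β = -0.114767, cos β = -0.993392, cos(α−β) = -0.392337, d² = 62.832478. Work in radians in the unit-radius frame; every candidate has L = ρ·(t + p + q).
LSL: p² = 2 + d² − 2cos(α−β) + 2d(sin α − sin β) = 53.664499; p = √p² = 7.325606; φ = atan2(cos β − cos α, d + sin α − sin β) = -0.204644 rad; t = (φ − α) mod 2π = 0.847960 rad, q = (β − φ) mod 2π = 3.461257 rad → L = 2.71·(0.847960 + 7.325606 + 3.461257) = 2.71·11.634824 = 31.530372 m
RSR: p² = 2 + d² − 2cos(α−β) + 2d(sin β − sin α) = 77.569805; p = √p² = 8.807372; φ = atan2(cos α − cos β, d − sin α + sin β) = 0.169845 rad; t = (α − φ) mod 2π = 5.060736 rad, q = (φ − β) mod 2π = 3.196417 rad → L = 2.71·(5.060736 + 8.807372 + 3.196417) = 2.71·17.064525 = 46.244863 m
LSR: p² = d² − 2 + 2cos(α−β) + 2d(sin α + sin β) = 44.456261; p = √p² = 6.667553; φ = atan2(−cos α − cos β, d + sin α + sin β) − atan2(−2, p) = 0.363034 rad; t = (φ − α) mod 2π = 1.415639 rad, q = (φ − β) mod 2π = 3.389606 rad → L = 2.71·(1.415639 + 6.667553 + 3.389606) = 2.71·11.472798 = 31.091284 m
RSL: p² = d² − 2 + 2cos(α−β) − 2d(sin α + sin β) = 75.639346; p = √p² = 8.697088; φ = atan2(cos α + cos β, d − sin α − sin β) − atan2(2, p) = -0.281875 rad; t = (α − φ) mod 2π = 5.512455 rad, q = (β − φ) mod 2π = 3.538488 rad → L = 2.71·(5.512455 + 8.697088 + 3.538488) = 2.71·17.748031 = 48.097164 m
RLR: c = (6 − d² + 2cos(α−β) + 2d(sin α − sin β))/8 = -8.696226, |c| > 1 → infeasible
LRL: c = (6 − d² + 2cos(α−β) − 2d(sin α − sin β))/8 = -5.708062, |c| > 1 → infeasible
Shortest: LSR with L = 31.091284 m ≈ 31.0913 m
Convert LSR to answer units (arcs ×180/π): t = 1.415639·180/π = 81.1101°, p = ρ·p = 2.71·6.667553 = 18.0691 m, q = 3.389606·180/π = 194.2101°, L = 31.0913 m.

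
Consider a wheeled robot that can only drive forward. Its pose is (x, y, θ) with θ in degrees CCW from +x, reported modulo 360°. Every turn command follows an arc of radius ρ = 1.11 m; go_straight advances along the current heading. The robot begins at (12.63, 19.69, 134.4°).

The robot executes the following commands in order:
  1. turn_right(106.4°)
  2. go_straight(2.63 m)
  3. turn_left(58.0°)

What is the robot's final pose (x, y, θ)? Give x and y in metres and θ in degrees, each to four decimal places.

set_pose: (x, y, θ) = (12.6300, 19.6900, 134.4000°), ρ = 1.11
turn_right(106.4°): centre at ρ to the right, rotate −106.4° → (12.9020, 21.4467, 28.0000°)
go_straight(2.63): x += 2.63·cos θ, y += 2.63·sin θ → (15.2241, 22.6814, 28.0000°)
turn_left(58.0°): centre at ρ to the left, rotate +58.0° → (15.8103, 23.5841, 86.0000°)

(15.8103, 23.5841, 86.0000°)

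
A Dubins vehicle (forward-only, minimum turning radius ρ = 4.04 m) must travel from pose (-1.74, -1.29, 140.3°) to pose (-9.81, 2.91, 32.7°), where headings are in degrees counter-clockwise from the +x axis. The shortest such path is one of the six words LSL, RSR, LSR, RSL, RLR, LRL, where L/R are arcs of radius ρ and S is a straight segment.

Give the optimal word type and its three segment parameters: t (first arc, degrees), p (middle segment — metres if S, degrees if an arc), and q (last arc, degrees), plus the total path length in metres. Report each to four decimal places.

Let ψ = atan2(Δy, Δx) = atan2(4.20, -8.07) = 152.5055° be the start→goal bearing.
Normalize: d = |goal − start| / ρ = 9.097522/4.04 = 2.251862, α = (θ_start − ψ) mod 360° = 347.7945° = 6.070160 rad, β = (θ_goal − ψ) mod 360° = 240.1945° = 4.192186 rad.
Common terms: sin α = -0.211418, cos α = 0.977396, sin β = -0.867718, cos β = -0.497057, cos(α−β) = -0.302370, d² = 5.070882. Work in radians in the unit-radius frame; every candidate has L = ρ·(t + p + q).
LSL: p² = 2 + d² − 2cos(α−β) + 2d(sin α − sin β) = 10.631417; p = √p² = 3.260585; φ = atan2(cos β − cos α, d + sin α − sin β) = -0.469236 rad; t = (φ − α) mod 2π = 6.026975 rad, q = (β − φ) mod 2π = 4.661421 rad → L = 4.04·(6.026975 + 3.260585 + 4.661421) = 4.04·13.948982 = 56.353886 m
RSR: p² = 2 + d² − 2cos(α−β) + 2d(sin β − sin α) = 4.719826; p = √p² = 2.172516; φ = atan2(cos α − cos β, d − sin α + sin β) = 0.745970 rad; t = (α − φ) mod 2π = 5.324190 rad, q = (φ − β) mod 2π = 2.836969 rad → L = 4.04·(5.324190 + 2.172516 + 2.836969) = 4.04·10.333676 = 41.748050 m
LSR: p² = d² − 2 + 2cos(α−β) + 2d(sin α + sin β) = -2.393988 < 0 → infeasible
RSL: p² = d² − 2 + 2cos(α−β) − 2d(sin α + sin β) = 7.326272; p = √p² = 2.706709; φ = atan2(cos α + cos β, d − sin α − sin β) − atan2(2, p) = -0.493147 rad; t = (α − φ) mod 2π = 0.280121 rad, q = (β − φ) mod 2π = 4.685332 rad → L = 4.04·(0.280121 + 2.706709 + 4.685332) = 4.04·7.672162 = 30.995536 m
RLR: c = (6 − d² + 2cos(α−β) + 2d(sin α − sin β))/8 = 0.410022; p = 2π − arccos c = 5.134867 rad; φ = atan2(cos α − cos β, d − sin α + sin β) = 0.745970 rad; t = (α − φ + p/2) mod 2π = 1.608439 rad, q = (α − β − t + p) mod 2π = 5.404403 rad → L = 4.04·(1.608439 + 5.134867 + 5.404403) = 4.04·12.147708 = 49.076741 m
LRL: c = (6 − d² + 2cos(α−β) − 2d(sin α − sin β))/8 = -0.328927; p = 2π − arccos c = 4.377222 rad; φ = atan2(cos β − cos α, d + sin α − sin β) = -0.469236 rad; t = (φ − α + p/2) mod 2π = 1.932400 rad, q = (β − α − t + p) mod 2π = 0.566847 rad → L = 4.04·(1.932400 + 4.377222 + 0.566847) = 4.04·6.876469 = 27.780936 m
Shortest: LRL with L = 27.780936 m ≈ 27.7809 m
Convert LRL to answer units (arcs ×180/π): t = 1.932400·180/π = 110.7184°, p = 4.377222·180/π = 250.7963°, q = 0.566847·180/π = 32.4779°, L = 27.7809 m.

LRL: t = 110.7184°, p = 250.7963°, q = 32.4779°, L = 27.7809 m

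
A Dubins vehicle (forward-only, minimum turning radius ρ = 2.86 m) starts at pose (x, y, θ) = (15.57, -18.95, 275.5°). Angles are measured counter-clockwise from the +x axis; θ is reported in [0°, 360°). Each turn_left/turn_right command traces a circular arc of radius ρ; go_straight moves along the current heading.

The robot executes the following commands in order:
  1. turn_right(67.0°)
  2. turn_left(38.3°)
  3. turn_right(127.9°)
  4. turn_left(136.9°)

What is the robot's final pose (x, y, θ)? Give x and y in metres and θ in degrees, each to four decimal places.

set_pose: (x, y, θ) = (15.5700, -18.9500, 275.5000°), ρ = 2.86
turn_right(67.0°): centre at ρ to the right, rotate −67.0° → (14.0878, -21.7375, 208.5000°)
turn_left(38.3°): centre at ρ to the left, rotate +38.3° → (12.8238, -23.1243, 246.8000°)
turn_right(127.9°): centre at ρ to the right, rotate −127.9° → (7.6912, -23.3798, 118.9000°)
turn_left(136.9°): centre at ρ to the left, rotate +136.9° → (2.4148, -24.0604, 255.8000°)

(2.4148, -24.0604, 255.8000°)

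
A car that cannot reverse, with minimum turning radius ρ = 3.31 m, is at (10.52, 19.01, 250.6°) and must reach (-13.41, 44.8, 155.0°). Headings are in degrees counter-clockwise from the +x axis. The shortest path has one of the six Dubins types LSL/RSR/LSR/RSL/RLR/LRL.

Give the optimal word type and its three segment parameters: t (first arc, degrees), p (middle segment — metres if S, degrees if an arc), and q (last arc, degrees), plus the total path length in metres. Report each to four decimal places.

Let ψ = atan2(Δy, Δx) = atan2(25.79, -23.93) = 132.8576° be the start→goal bearing.
Normalize: d = |goal − start| / ρ = 35.181941/3.31 = 10.628985, α = (θ_start − ψ) mod 360° = 117.7424° = 2.054993 rad, β = (θ_goal − ψ) mod 360° = 22.1424° = 0.386458 rad.
Common terms: sin α = 0.885049, cos α = -0.465497, sin β = 0.376910, cos β = 0.926250, cos(α−β) = -0.097583, d² = 112.975329. Work in radians in the unit-radius frame; every candidate has L = ρ·(t + p + q).
LSL: p² = 2 + d² − 2cos(α−β) + 2d(sin α − sin β) = 125.972507; p = √p² = 11.223747; φ = atan2(cos β − cos α, d + sin α − sin β) = 0.124320 rad; t = (φ − α) mod 2π = 4.352513 rad, q = (β − φ) mod 2π = 0.262138 rad → L = 3.31·(4.352513 + 11.223747 + 0.262138) = 3.31·15.838398 = 52.425097 m
RSR: p² = 2 + d² − 2cos(α−β) + 2d(sin β − sin α) = 104.368482; p = √p² = 10.216089; φ = atan2(cos α − cos β, d − sin α + sin β) = -0.136656 rad; t = (α − φ) mod 2π = 2.191649 rad, q = (φ − β) mod 2π = 5.760072 rad → L = 3.31·(2.191649 + 10.216089 + 5.760072) = 3.31·18.167809 = 60.135449 m
LSR: p² = d² − 2 + 2cos(α−β) + 2d(sin α + sin β) = 137.606856; p = √p² = 11.730595; φ = atan2(−cos α − cos β, d + sin α + sin β) − atan2(−2, p) = 0.130142 rad; t = (φ − α) mod 2π = 4.358334 rad, q = (φ − β) mod 2π = 6.026869 rad → L = 3.31·(4.358334 + 11.730595 + 6.026869) = 3.31·22.115798 = 73.203293 m
RSL: p² = d² − 2 + 2cos(α−β) − 2d(sin α + sin β) = 83.953470; p = √p² = 9.162613; φ = atan2(cos α + cos β, d − sin α − sin β) − atan2(2, p) = -0.165758 rad; t = (α − φ) mod 2π = 2.220751 rad, q = (β − φ) mod 2π = 0.552216 rad → L = 3.31·(2.220751 + 9.162613 + 0.552216) = 3.31·11.935580 = 39.506770 m
RLR: c = (6 − d² + 2cos(α−β) + 2d(sin α − sin β))/8 = -12.046060, |c| > 1 → infeasible
LRL: c = (6 − d² + 2cos(α−β) − 2d(sin α − sin β))/8 = -14.746563, |c| > 1 → infeasible
Shortest: RSL with L = 39.506770 m ≈ 39.5068 m
Convert RSL to answer units (arcs ×180/π): t = 2.220751·180/π = 127.2397°, p = ρ·p = 3.31·9.162613 = 30.3282 m, q = 0.552216·180/π = 31.6397°, L = 39.5068 m.

RSL: t = 127.2397°, p = 30.3282 m, q = 31.6397°, L = 39.5068 m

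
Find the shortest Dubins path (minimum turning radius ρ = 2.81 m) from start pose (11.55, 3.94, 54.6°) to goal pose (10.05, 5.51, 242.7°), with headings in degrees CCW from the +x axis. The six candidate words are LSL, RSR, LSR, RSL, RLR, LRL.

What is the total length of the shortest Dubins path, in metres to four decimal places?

Let ψ = atan2(Δy, Δx) = atan2(1.57, -1.50) = 133.6938° be the start→goal bearing.
Normalize: d = |goal − start| / ρ = 2.171382/2.81 = 0.772734, α = (θ_start − ψ) mod 360° = 280.9062° = 4.902738 rad, β = (θ_goal − ψ) mod 360° = 109.0062° = 1.902517 rad.
Common terms: sin α = -0.981938, cos α = 0.189202, sin β = 0.945483, cos β = -0.325670, cos(α−β) = -0.990024, d² = 0.597118. Work in radians in the unit-radius frame; every candidate has L = ρ·(t + p + q).
LSL: p² = 2 + d² − 2cos(α−β) + 2d(sin α − sin β) = 1.598397; p = √p² = 1.264277; φ = atan2(cos β − cos α, d + sin α − sin β) = -2.722156 rad; t = (φ − α) mod 2π = 4.941477 rad, q = (β − φ) mod 2π = 4.624673 rad → L = 2.81·(4.941477 + 1.264277 + 4.624673) = 2.81·10.830427 = 30.433500 m
RSR: p² = 2 + d² − 2cos(α−β) + 2d(sin β − sin α) = 7.555933; p = √p² = 2.748806; φ = atan2(cos α − cos β, d − sin α + sin β) = 0.188420 rad; t = (α − φ) mod 2π = 4.714318 rad, q = (φ − β) mod 2π = 4.569089 rad → L = 2.81·(4.714318 + 2.748806 + 4.569089) = 2.81·12.032212 = 33.810516 m
LSR: p² = d² − 2 + 2cos(α−β) + 2d(sin α + sin β) = -3.439270 < 0 → infeasible
RSL: p² = d² − 2 + 2cos(α−β) − 2d(sin α + sin β) = -3.326590 < 0 → infeasible
RLR: c = (6 − d² + 2cos(α−β) + 2d(sin α − sin β))/8 = 0.055508; p = 2π − arccos c = 4.767926 rad; φ = atan2(cos α − cos β, d − sin α + sin β) = 0.188420 rad; t = (α − φ + p/2) mod 2π = 0.815095 rad, q = (α − β − t + p) mod 2π = 0.669866 rad → L = 2.81·(0.815095 + 4.767926 + 0.669866) = 2.81·6.252888 = 17.570614 m
LRL: c = (6 − d² + 2cos(α−β) − 2d(sin α − sin β))/8 = 0.800200; p = 2π − arccos c = 5.640018 rad; φ = atan2(cos β − cos α, d + sin α − sin β) = -2.722156 rad; t = (φ − α + p/2) mod 2π = 1.478301 rad, q = (β − α − t + p) mod 2π = 1.161497 rad → L = 2.81·(1.478301 + 5.640018 + 1.161497) = 2.81·8.279815 = 23.266281 m
Shortest: RLR with L = 17.570614 m ≈ 17.5706 m

17.5706 m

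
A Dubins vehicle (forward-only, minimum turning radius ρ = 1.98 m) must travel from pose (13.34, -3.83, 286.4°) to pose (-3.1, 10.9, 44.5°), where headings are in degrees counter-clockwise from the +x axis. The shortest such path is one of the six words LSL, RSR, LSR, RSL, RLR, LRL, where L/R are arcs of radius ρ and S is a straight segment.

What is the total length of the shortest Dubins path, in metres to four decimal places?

Let ψ = atan2(Δy, Δx) = atan2(14.73, -16.44) = 138.1401° be the start→goal bearing.
Normalize: d = |goal − start| / ρ = 22.073661/1.98 = 11.148314, α = (θ_start − ψ) mod 360° = 148.2599° = 2.587623 rad, β = (θ_goal − ψ) mod 360° = 266.3599° = 4.648857 rad.
Common terms: sin α = 0.526067, cos α = -0.850443, sin β = -0.997983, cos β = -0.063489, cos(α−β) = -0.471012, d² = 124.284894. Work in radians in the unit-radius frame; every candidate has L = ρ·(t + p + q).
LSL: p² = 2 + d² − 2cos(α−β) + 2d(sin α − sin β) = 161.208089; p = √p² = 12.696775; φ = atan2(cos β − cos α, d + sin α − sin β) = 0.062020 rad; t = (φ − α) mod 2π = 3.757583 rad, q = (β − φ) mod 2π = 4.586836 rad → L = 1.98·(3.757583 + 12.696775 + 4.586836) = 1.98·21.041194 = 41.661564 m
RSR: p² = 2 + d² − 2cos(α−β) + 2d(sin β − sin α) = 93.245747; p = √p² = 9.656384; φ = atan2(cos α − cos β, d − sin α + sin β) = -0.081586 rad; t = (α − φ) mod 2π = 2.669209 rad, q = (φ − β) mod 2π = 1.552742 rad → L = 1.98·(2.669209 + 9.656384 + 1.552742) = 1.98·13.878335 = 27.479104 m
LSR: p² = d² − 2 + 2cos(α−β) + 2d(sin α + sin β) = 110.820754; p = √p² = 10.527144; φ = atan2(−cos α − cos β, d + sin α + sin β) − atan2(−2, p) = 0.273142 rad; t = (φ − α) mod 2π = 3.968705 rad, q = (φ − β) mod 2π = 1.907471 rad → L = 1.98·(3.968705 + 10.527144 + 1.907471) = 1.98·16.403319 = 32.478572 m
RSL: p² = d² − 2 + 2cos(α−β) − 2d(sin α + sin β) = 131.864987; p = √p² = 11.483248; φ = atan2(cos α + cos β, d − sin α − sin β) − atan2(2, p) = -0.250926 rad; t = (α − φ) mod 2π = 2.838549 rad, q = (β − φ) mod 2π = 4.899782 rad → L = 1.98·(2.838549 + 11.483248 + 4.899782) = 1.98·19.221579 = 38.058727 m
RLR: c = (6 − d² + 2cos(α−β) + 2d(sin α − sin β))/8 = -10.655718, |c| > 1 → infeasible
LRL: c = (6 − d² + 2cos(α−β) − 2d(sin α − sin β))/8 = -19.151011, |c| > 1 → infeasible
Shortest: RSR with L = 27.479104 m ≈ 27.4791 m

27.4791 m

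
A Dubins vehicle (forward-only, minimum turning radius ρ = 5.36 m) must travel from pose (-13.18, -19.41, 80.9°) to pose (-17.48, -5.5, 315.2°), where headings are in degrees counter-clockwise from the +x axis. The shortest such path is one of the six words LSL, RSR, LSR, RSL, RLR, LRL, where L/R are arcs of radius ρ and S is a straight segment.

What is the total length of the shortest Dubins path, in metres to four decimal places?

35.0777 m

Let ψ = atan2(Δy, Δx) = atan2(13.91, -4.30) = 107.1780° be the start→goal bearing.
Normalize: d = |goal − start| / ρ = 14.559468/5.36 = 2.716319, α = (θ_start − ψ) mod 360° = 333.7220° = 5.824548 rad, β = (θ_goal − ψ) mod 360° = 208.0220° = 3.630670 rad.
Common terms: sin α = -0.442726, cos α = 0.896657, sin β = -0.469811, cos β = -0.882767, cos(α−β) = -0.583541, d² = 7.378387. Work in radians in the unit-radius frame; every candidate has L = ρ·(t + p + q).
LSL: p² = 2 + d² − 2cos(α−β) + 2d(sin α − sin β) = 10.692612; p = √p² = 3.269956; φ = atan2(cos β − cos α, d + sin α − sin β) = -0.575404 rad; t = (φ − α) mod 2π = 6.166418 rad, q = (β − φ) mod 2π = 4.206073 rad → L = 5.36·(6.166418 + 3.269956 + 4.206073) = 5.36·13.642448 = 73.123520 m
RSR: p² = 2 + d² − 2cos(α−β) + 2d(sin β − sin α) = 10.398326; p = √p² = 3.224644; φ = atan2(cos α − cos β, d − sin α + sin β) = 0.584545 rad; t = (α − φ) mod 2π = 5.240003 rad, q = (φ − β) mod 2π = 3.237061 rad → L = 5.36·(5.240003 + 3.224644 + 3.237061) = 5.36·11.701708 = 62.721153 m
LSR: p² = d² − 2 + 2cos(α−β) + 2d(sin α + sin β) = -0.746181 < 0 → infeasible
RSL: p² = d² − 2 + 2cos(α−β) − 2d(sin α + sin β) = 9.168789; p = √p² = 3.028001; φ = atan2(cos α + cos β, d − sin α − sin β) − atan2(2, p) = -0.579895 rad; t = (α − φ) mod 2π = 0.121258 rad, q = (β − φ) mod 2π = 4.210564 rad → L = 5.36·(0.121258 + 3.028001 + 4.210564) = 5.36·7.359823 = 39.448653 m
RLR: c = (6 − d² + 2cos(α−β) + 2d(sin α − sin β))/8 = -0.299791; p = 2π − arccos c = 4.407916 rad; φ = atan2(cos α − cos β, d − sin α + sin β) = 0.584545 rad; t = (α − φ + p/2) mod 2π = 1.160776 rad, q = (α − β − t + p) mod 2π = 5.441019 rad → L = 5.36·(1.160776 + 4.407916 + 5.441019) = 5.36·11.009710 = 59.012047 m
LRL: c = (6 − d² + 2cos(α−β) − 2d(sin α − sin β))/8 = -0.336577; p = 2π − arccos c = 4.369110 rad; φ = atan2(cos β − cos α, d + sin α − sin β) = -0.575404 rad; t = (φ − α + p/2) mod 2π = 2.067788 rad, q = (β − α − t + p) mod 2π = 0.107443 rad → L = 5.36·(2.067788 + 4.369110 + 0.107443) = 5.36·6.544341 = 35.077669 m
Shortest: LRL with L = 35.077669 m ≈ 35.0777 m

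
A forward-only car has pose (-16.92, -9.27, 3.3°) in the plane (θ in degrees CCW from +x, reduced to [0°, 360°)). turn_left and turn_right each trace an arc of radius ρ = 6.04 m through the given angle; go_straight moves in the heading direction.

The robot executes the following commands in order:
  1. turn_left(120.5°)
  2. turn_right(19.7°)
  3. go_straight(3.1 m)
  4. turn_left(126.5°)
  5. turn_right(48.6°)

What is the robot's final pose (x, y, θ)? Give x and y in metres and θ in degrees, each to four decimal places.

(-28.8245, 5.1750, 182.0000°)

set_pose: (x, y, θ) = (-16.9200, -9.2700, 3.3000°), ρ = 6.04
turn_left(120.5°): centre at ρ to the left, rotate +120.5° → (-12.2485, 0.1200, 123.8000°)
turn_right(19.7°): centre at ρ to the right, rotate −19.7° → (-13.0874, 2.0086, 104.1000°)
go_straight(3.1): x += 3.1·cos θ, y += 3.1·sin θ → (-13.8426, 5.0152, 104.1000°)
turn_left(126.5°): centre at ρ to the left, rotate +126.5° → (-24.3680, 7.3775, 230.6000°)
turn_right(48.6°): centre at ρ to the right, rotate −48.6° → (-28.8245, 5.1750, 182.0000°)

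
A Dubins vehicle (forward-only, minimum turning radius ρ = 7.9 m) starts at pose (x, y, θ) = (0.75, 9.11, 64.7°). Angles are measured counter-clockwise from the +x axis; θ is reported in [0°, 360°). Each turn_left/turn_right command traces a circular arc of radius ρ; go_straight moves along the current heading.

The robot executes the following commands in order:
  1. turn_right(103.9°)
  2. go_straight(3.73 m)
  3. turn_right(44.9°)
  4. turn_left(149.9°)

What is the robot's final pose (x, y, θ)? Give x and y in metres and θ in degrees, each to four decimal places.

(33.7048, 1.7621, 65.8000°)

set_pose: (x, y, θ) = (0.7500, 9.1100, 64.7000°), ρ = 7.9
turn_right(103.9°): centre at ρ to the right, rotate −103.9° → (12.8853, 11.8559, -39.2000° ≡ 320.8000°)
go_straight(3.73): x += 3.73·cos θ, y += 3.73·sin θ → (15.7758, 9.4985, 320.8000°)
turn_right(44.9°): centre at ρ to the right, rotate −44.9° → (18.6409, 4.1885, 275.9000°)
turn_left(149.9°): centre at ρ to the left, rotate +149.9° → (33.7048, 1.7621, 425.8000° ≡ 65.8000°)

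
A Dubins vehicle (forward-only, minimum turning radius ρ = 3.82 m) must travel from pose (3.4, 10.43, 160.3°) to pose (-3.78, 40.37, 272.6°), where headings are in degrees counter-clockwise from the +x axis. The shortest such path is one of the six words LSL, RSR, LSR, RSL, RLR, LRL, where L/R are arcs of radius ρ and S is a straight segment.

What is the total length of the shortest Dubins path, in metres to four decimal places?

43.5478 m

Let ψ = atan2(Δy, Δx) = atan2(29.94, -7.18) = 103.4856° be the start→goal bearing.
Normalize: d = |goal − start| / ρ = 30.788894/3.82 = 8.059920, α = (θ_start − ψ) mod 360° = 56.8144° = 0.991598 rad, β = (θ_goal − ψ) mod 360° = 169.1144° = 2.951603 rad.
Common terms: sin α = 0.836902, cos α = 0.547353, sin β = 0.188849, cos β = -0.982006, cos(α−β) = -0.379456, d² = 64.962309. Work in radians in the unit-radius frame; every candidate has L = ρ·(t + p + q).
LSL: p² = 2 + d² − 2cos(α−β) + 2d(sin α − sin β) = 78.167736; p = √p² = 8.841252; φ = atan2(cos β − cos α, d + sin α − sin β) = -0.173854 rad; t = (φ − α) mod 2π = 5.117733 rad, q = (β − φ) mod 2π = 3.125457 rad → L = 3.82·(5.117733 + 8.841252 + 3.125457) = 3.82·17.084442 = 65.262569 m
RSR: p² = 2 + d² − 2cos(α−β) + 2d(sin β − sin α) = 57.274707; p = √p² = 7.568005; φ = atan2(cos α − cos β, d − sin α + sin β) = 0.203484 rad; t = (α − φ) mod 2π = 0.788115 rad, q = (φ − β) mod 2π = 3.535066 rad → L = 3.82·(0.788115 + 7.568005 + 3.535066) = 3.82·11.891186 = 45.424331 m
LSR: p² = d² − 2 + 2cos(α−β) + 2d(sin α + sin β) = 78.738331; p = √p² = 8.873462; φ = atan2(−cos α − cos β, d + sin α + sin β) − atan2(−2, p) = 0.269490 rad; t = (φ − α) mod 2π = 5.561077 rad, q = (φ − β) mod 2π = 3.601072 rad → L = 3.82·(5.561077 + 8.873462 + 3.601072) = 3.82·18.035611 = 68.896033 m
RSL: p² = d² − 2 + 2cos(α−β) − 2d(sin α + sin β) = 45.668462; p = √p² = 6.757844; φ = atan2(cos α + cos β, d − sin α − sin β) − atan2(2, p) = -0.349452 rad; t = (α − φ) mod 2π = 1.341051 rad, q = (β − φ) mod 2π = 3.301056 rad → L = 3.82·(1.341051 + 6.757844 + 3.301056) = 3.82·11.399951 = 43.547812 m
RLR: c = (6 − d² + 2cos(α−β) + 2d(sin α − sin β))/8 = -6.159338, |c| > 1 → infeasible
LRL: c = (6 − d² + 2cos(α−β) − 2d(sin α − sin β))/8 = -8.770967, |c| > 1 → infeasible
Shortest: RSL with L = 43.547812 m ≈ 43.5478 m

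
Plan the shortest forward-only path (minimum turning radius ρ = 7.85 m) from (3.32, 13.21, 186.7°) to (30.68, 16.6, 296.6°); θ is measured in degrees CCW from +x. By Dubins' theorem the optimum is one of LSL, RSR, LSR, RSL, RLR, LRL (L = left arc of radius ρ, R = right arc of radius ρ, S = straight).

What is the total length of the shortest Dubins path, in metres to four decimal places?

Let ψ = atan2(Δy, Δx) = atan2(3.39, 27.36) = 7.0632° be the start→goal bearing.
Normalize: d = |goal − start| / ρ = 27.569217/7.85 = 3.512002, α = (θ_start − ψ) mod 360° = 179.6368° = 3.135254 rad, β = (θ_goal − ψ) mod 360° = 289.5368° = 5.053371 rad.
Common terms: sin α = 0.006338, cos α = -0.999980, sin β = -0.942427, cos β = 0.334413, cos(α−β) = -0.340380, d² = 12.334159. Work in radians in the unit-radius frame; every candidate has L = ρ·(t + p + q).
LSL: p² = 2 + d² − 2cos(α−β) + 2d(sin α − sin β) = 21.679045; p = √p² = 4.656076; φ = atan2(cos β − cos α, d + sin α − sin β) = 0.290667 rad; t = (φ − α) mod 2π = 3.438598 rad, q = (β − φ) mod 2π = 4.762704 rad → L = 7.85·(3.438598 + 4.656076 + 4.762704) = 7.85·12.857378 = 100.930420 m
RSR: p² = 2 + d² − 2cos(α−β) + 2d(sin β − sin α) = 8.350790; p = √p² = 2.889773; φ = atan2(cos α − cos β, d − sin α + sin β) = -0.479983 rad; t = (α − φ) mod 2π = 3.615237 rad, q = (φ − β) mod 2π = 0.749831 rad → L = 7.85·(3.615237 + 2.889773 + 0.749831) = 7.85·7.254842 = 56.950509 m
LSR: p² = d² − 2 + 2cos(α−β) + 2d(sin α + sin β) = 3.078310; p = √p² = 1.754511; φ = atan2(−cos α − cos β, d + sin α + sin β) − atan2(−2, p) = 1.103541 rad; t = (φ − α) mod 2π = 4.251472 rad, q = (φ − β) mod 2π = 2.333355 rad → L = 7.85·(4.251472 + 1.754511 + 2.333355) = 7.85·8.339338 = 65.463806 m
RSL: p² = d² − 2 + 2cos(α−β) − 2d(sin α + sin β) = 16.228489; p = √p² = 4.028460; φ = atan2(cos α + cos β, d − sin α − sin β) − atan2(2, p) = -0.609346 rad; t = (α − φ) mod 2π = 3.744600 rad, q = (β − φ) mod 2π = 5.662717 rad → L = 7.85·(3.744600 + 4.028460 + 5.662717) = 7.85·13.435777 = 105.470849 m
RLR: c = (6 − d² + 2cos(α−β) + 2d(sin α − sin β))/8 = -0.043849; p = 2π − arccos c = 4.668526 rad; φ = atan2(cos α − cos β, d − sin α + sin β) = -0.479983 rad; t = (α − φ + p/2) mod 2π = 5.949500 rad, q = (α − β − t + p) mod 2π = 3.084094 rad → L = 7.85·(5.949500 + 4.668526 + 3.084094) = 7.85·13.702121 = 107.561647 m
LRL: c = (6 − d² + 2cos(α−β) − 2d(sin α − sin β))/8 = -1.709881, |c| > 1 → infeasible
Shortest: RSR with L = 56.950509 m ≈ 56.9505 m

56.9505 m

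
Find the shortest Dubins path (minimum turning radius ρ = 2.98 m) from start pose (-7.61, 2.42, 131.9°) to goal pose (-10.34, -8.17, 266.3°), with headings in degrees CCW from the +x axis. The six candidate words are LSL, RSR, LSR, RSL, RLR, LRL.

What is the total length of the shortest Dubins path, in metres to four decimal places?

Let ψ = atan2(Δy, Δx) = atan2(-10.59, -2.73) = -104.4556° be the start→goal bearing.
Normalize: d = |goal − start| / ρ = 10.936224/2.98 = 3.669874, α = (θ_start − ψ) mod 360° = 236.3556° = 4.125183 rad, β = (θ_goal − ψ) mod 360° = 10.7556° = 0.187720 rad.
Common terms: sin α = -0.832492, cos α = -0.554037, sin β = 0.186619, cos β = 0.982432, cos(α−β) = -0.699663, d² = 13.467974. Work in radians in the unit-radius frame; every candidate has L = ρ·(t + p + q).
LSL: p² = 2 + d² − 2cos(α−β) + 2d(sin α − sin β) = 9.387281; p = √p² = 3.063867; φ = atan2(cos β − cos α, d + sin α − sin β) = 0.525309 rad; t = (φ − α) mod 2π = 2.683312 rad, q = (β − φ) mod 2π = 5.945596 rad → L = 2.98·(2.683312 + 3.063867 + 5.945596) = 2.98·11.692775 = 34.844469 m
RSR: p² = 2 + d² − 2cos(α−β) + 2d(sin β − sin α) = 24.347321; p = √p² = 4.934300; φ = atan2(cos α − cos β, d − sin α + sin β) = -0.316651 rad; t = (α − φ) mod 2π = 4.441834 rad, q = (φ − β) mod 2π = 5.778815 rad → L = 2.98·(4.441834 + 4.934300 + 5.778815) = 2.98·15.154949 = 45.161747 m
LSR: p² = d² − 2 + 2cos(α−β) + 2d(sin α + sin β) = 5.328108; p = √p² = 2.308269; φ = atan2(−cos α − cos β, d + sin α + sin β) − atan2(−2, p) = 0.573238 rad; t = (φ − α) mod 2π = 2.731241 rad, q = (φ − β) mod 2π = 0.385518 rad → L = 2.98·(2.731241 + 2.308269 + 0.385518) = 2.98·5.425029 = 16.166586 m
RSL: p² = d² − 2 + 2cos(α−β) − 2d(sin α + sin β) = 14.809188; p = √p² = 3.848271; φ = atan2(cos α + cos β, d − sin α − sin β) − atan2(2, p) = -0.380355 rad; t = (α − φ) mod 2π = 4.505538 rad, q = (β − φ) mod 2π = 0.568075 rad → L = 2.98·(4.505538 + 3.848271 + 0.568075) = 2.98·8.921884 = 26.587213 m
RLR: c = (6 − d² + 2cos(α−β) + 2d(sin α − sin β))/8 = -2.043415, |c| > 1 → infeasible
LRL: c = (6 − d² + 2cos(α−β) − 2d(sin α − sin β))/8 = -0.173410; p = 2π − arccos c = 4.538098 rad; φ = atan2(cos β − cos α, d + sin α − sin β) = 0.525309 rad; t = (φ − α + p/2) mod 2π = 4.952361 rad, q = (β − α − t + p) mod 2π = 1.931460 rad → L = 2.98·(4.952361 + 4.538098 + 1.931460) = 2.98·11.421918 = 34.037316 m
Shortest: LSR with L = 16.166586 m ≈ 16.1666 m

16.1666 m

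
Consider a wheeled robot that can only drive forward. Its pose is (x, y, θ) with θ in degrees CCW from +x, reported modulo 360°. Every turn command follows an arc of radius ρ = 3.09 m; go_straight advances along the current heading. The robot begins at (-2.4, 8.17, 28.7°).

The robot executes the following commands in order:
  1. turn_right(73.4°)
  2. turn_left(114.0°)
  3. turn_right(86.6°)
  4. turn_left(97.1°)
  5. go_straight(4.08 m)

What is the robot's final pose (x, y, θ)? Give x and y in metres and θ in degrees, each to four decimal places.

(14.8134, 17.0366, 79.8000°)

set_pose: (x, y, θ) = (-2.4000, 8.1700, 28.7000°), ρ = 3.09
turn_right(73.4°): centre at ρ to the right, rotate −73.4° → (1.2574, 7.6560, -44.7000° ≡ 315.3000°)
turn_left(114.0°): centre at ρ to the left, rotate +114.0° → (6.3214, 8.7601, 429.3000° ≡ 69.3000°)
turn_right(86.6°): centre at ρ to the right, rotate −86.6° → (10.1308, 10.6181, -17.3000° ≡ 342.7000°)
turn_left(97.1°): centre at ρ to the left, rotate +97.1° → (14.0909, 13.0211, 439.8000° ≡ 79.8000°)
go_straight(4.08): x += 4.08·cos θ, y += 4.08·sin θ → (14.8134, 17.0366, 79.8000°)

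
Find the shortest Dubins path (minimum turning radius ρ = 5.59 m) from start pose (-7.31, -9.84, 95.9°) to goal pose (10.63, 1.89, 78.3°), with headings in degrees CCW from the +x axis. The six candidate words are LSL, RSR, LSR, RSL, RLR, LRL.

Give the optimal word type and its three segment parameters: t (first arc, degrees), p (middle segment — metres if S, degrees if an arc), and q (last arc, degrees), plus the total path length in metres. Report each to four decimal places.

Let ψ = atan2(Δy, Δx) = atan2(11.73, 17.94) = 33.1785° be the start→goal bearing.
Normalize: d = |goal − start| / ρ = 21.434470/5.59 = 3.834431, α = (θ_start − ψ) mod 360° = 62.7215° = 1.094696 rad, β = (θ_goal − ψ) mod 360° = 45.1215° = 0.787519 rad.
Common terms: sin α = 0.888789, cos α = 0.458316, sin β = 0.708605, cos β = 0.705606, cos(α−β) = 0.953191, d² = 14.702862. Work in radians in the unit-radius frame; every candidate has L = ρ·(t + p + q).
LSL: p² = 2 + d² − 2cos(α−β) + 2d(sin α − sin β) = 16.178292; p = √p² = 4.022225; φ = atan2(cos β − cos α, d + sin α − sin β) = 0.061520 rad; t = (φ − α) mod 2π = 5.250008 rad, q = (β − φ) mod 2π = 0.725999 rad → L = 5.59·(5.250008 + 4.022225 + 0.725999) = 5.59·9.998232 = 55.890118 m
RSR: p² = 2 + d² − 2cos(α−β) + 2d(sin β − sin α) = 13.414669; p = √p² = 3.662604; φ = atan2(cos α − cos β, d − sin α + sin β) = -0.067569 rad; t = (α − φ) mod 2π = 1.162265 rad, q = (φ − β) mod 2π = 5.428098 rad → L = 5.59·(1.162265 + 3.662604 + 5.428098) = 5.59·10.252967 = 57.314088 m
LSR: p² = d² − 2 + 2cos(α−β) + 2d(sin α + sin β) = 26.859435; p = √p² = 5.182609; φ = atan2(−cos α − cos β, d + sin α + sin β) − atan2(−2, p) = 0.157211 rad; t = (φ − α) mod 2π = 5.345700 rad, q = (φ − β) mod 2π = 5.652878 rad → L = 5.59·(5.345700 + 5.182609 + 5.652878) = 5.59·16.181187 = 90.452838 m
RSL: p² = d² − 2 + 2cos(α−β) − 2d(sin α + sin β) = 2.359051; p = √p² = 1.535920; φ = atan2(cos α + cos β, d − sin α − sin β) − atan2(2, p) = -0.436147 rad; t = (α − φ) mod 2π = 1.530844 rad, q = (β − φ) mod 2π = 1.223666 rad → L = 5.59·(1.530844 + 1.535920 + 1.223666) = 5.59·4.290429 = 23.983500 m
RLR: c = (6 − d² + 2cos(α−β) + 2d(sin α − sin β))/8 = -0.676834; p = 2π − arccos c = 3.968936 rad; φ = atan2(cos α − cos β, d − sin α + sin β) = -0.067569 rad; t = (α − φ + p/2) mod 2π = 3.146733 rad, q = (α − β − t + p) mod 2π = 1.129381 rad → L = 5.59·(3.146733 + 3.968936 + 1.129381) = 5.59·8.245050 = 46.089831 m
LRL: c = (6 − d² + 2cos(α−β) − 2d(sin α − sin β))/8 = -1.022286, |c| > 1 → infeasible
Shortest: RSL with L = 23.983500 m ≈ 23.9835 m
Convert RSL to answer units (arcs ×180/π): t = 1.530844·180/π = 87.7109°, p = ρ·p = 5.59·1.535920 = 8.5858 m, q = 1.223666·180/π = 70.1109°, L = 23.9835 m.

RSL: t = 87.7109°, p = 8.5858 m, q = 70.1109°, L = 23.9835 m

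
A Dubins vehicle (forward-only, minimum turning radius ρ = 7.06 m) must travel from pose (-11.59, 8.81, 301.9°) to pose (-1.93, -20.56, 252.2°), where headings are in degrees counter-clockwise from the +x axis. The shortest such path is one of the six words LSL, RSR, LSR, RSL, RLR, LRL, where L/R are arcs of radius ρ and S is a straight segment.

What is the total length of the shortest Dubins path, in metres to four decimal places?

Let ψ = atan2(Δy, Δx) = atan2(-29.37, 9.66) = -71.7936° be the start→goal bearing.
Normalize: d = |goal − start| / ρ = 30.917835/7.06 = 4.379297, α = (θ_start − ψ) mod 360° = 13.6936° = 0.238998 rad, β = (θ_goal − ψ) mod 360° = 323.9936° = 5.654755 rad.
Common terms: sin α = 0.236730, cos α = 0.971576, sin β = -0.587876, cos β = 0.808951, cos(α−β) = 0.646790, d² = 19.178240. Work in radians in the unit-radius frame; every candidate has L = ρ·(t + p + q).
LSL: p² = 2 + d² − 2cos(α−β) + 2d(sin α − sin β) = 27.107042; p = √p² = 5.206442; φ = atan2(cos β − cos α, d + sin α − sin β) = -0.031240 rad; t = (φ − α) mod 2π = 6.012947 rad, q = (β − φ) mod 2π = 5.685995 rad → L = 7.06·(6.012947 + 5.206442 + 5.685995) = 7.06·16.905384 = 119.352013 m
RSR: p² = 2 + d² − 2cos(α−β) + 2d(sin β − sin α) = 12.662278; p = √p² = 3.558409; φ = atan2(cos α − cos β, d − sin α + sin β) = 0.045717 rad; t = (α − φ) mod 2π = 0.193281 rad, q = (φ − β) mod 2π = 0.674148 rad → L = 7.06·(0.193281 + 3.558409 + 0.674148) = 7.06·4.425838 = 31.246417 m
LSR: p² = d² − 2 + 2cos(α−β) + 2d(sin α + sin β) = 15.396274; p = √p² = 3.923809; φ = atan2(−cos α − cos β, d + sin α + sin β) − atan2(−2, p) = 0.055186 rad; t = (φ − α) mod 2π = 6.099373 rad, q = (φ − β) mod 2π = 0.683616 rad → L = 7.06·(6.099373 + 3.923809 + 0.683616) = 7.06·10.706797 = 75.589989 m
RSL: p² = d² − 2 + 2cos(α−β) − 2d(sin α + sin β) = 21.547364; p = √p² = 4.641914; φ = atan2(cos α + cos β, d − sin α − sin β) − atan2(2, p) = -0.046826 rad; t = (α − φ) mod 2π = 0.285824 rad, q = (β − φ) mod 2π = 5.701581 rad → L = 7.06·(0.285824 + 4.641914 + 5.701581) = 7.06·10.629318 = 75.042988 m
RLR: c = (6 − d² + 2cos(α−β) + 2d(sin α − sin β))/8 = -0.582785; p = 2π − arccos c = 4.090238 rad; φ = atan2(cos α − cos β, d − sin α + sin β) = 0.045717 rad; t = (α − φ + p/2) mod 2π = 2.238400 rad, q = (α − β − t + p) mod 2π = 2.719266 rad → L = 7.06·(2.238400 + 4.090238 + 2.719266) = 7.06·9.047904 = 63.878202 m
LRL: c = (6 − d² + 2cos(α−β) − 2d(sin α − sin β))/8 = -2.388380, |c| > 1 → infeasible
Shortest: RSR with L = 31.246417 m ≈ 31.2464 m

31.2464 m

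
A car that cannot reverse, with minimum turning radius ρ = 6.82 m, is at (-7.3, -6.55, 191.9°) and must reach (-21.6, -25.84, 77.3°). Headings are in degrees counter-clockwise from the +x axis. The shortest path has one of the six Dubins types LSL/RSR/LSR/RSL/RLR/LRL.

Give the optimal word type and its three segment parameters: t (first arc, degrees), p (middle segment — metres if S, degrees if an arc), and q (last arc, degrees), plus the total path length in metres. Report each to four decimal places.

LSR: t = 99.8534°, p = 9.7555 m, q = 214.4534°, L = 47.1679 m

Let ψ = atan2(Δy, Δx) = atan2(-19.29, -14.30) = -126.5502° be the start→goal bearing.
Normalize: d = |goal − start| / ρ = 24.012374/6.82 = 3.520876, α = (θ_start − ψ) mod 360° = 318.4502° = 5.558004 rad, β = (θ_goal − ψ) mod 360° = 203.8502° = 3.557856 rad.
Common terms: sin α = -0.663271, cos α = 0.748379, sin β = -0.404346, cos β = -0.914606, cos(α−β) = -0.416281, d² = 12.396567. Work in radians in the unit-radius frame; every candidate has L = ρ·(t + p + q).
LSL: p² = 2 + d² − 2cos(α−β) + 2d(sin α − sin β) = 13.405842; p = √p² = 3.661399; φ = atan2(cos β − cos α, d + sin α − sin β) = -0.471467 rad; t = (φ − α) mod 2π = 0.253714 rad, q = (β − φ) mod 2π = 4.029324 rad → L = 6.82·(0.253714 + 3.661399 + 4.029324) = 6.82·7.944437 = 54.181060 m
RSR: p² = 2 + d² − 2cos(α−β) + 2d(sin β − sin α) = 17.052416; p = √p² = 4.129457; φ = atan2(cos α − cos β, d − sin α + sin β) = 0.414479 rad; t = (α − φ) mod 2π = 5.143525 rad, q = (φ − β) mod 2π = 3.139807 rad → L = 6.82·(5.143525 + 4.129457 + 3.139807) = 6.82·12.412790 = 84.655226 m
LSR: p² = d² − 2 + 2cos(α−β) + 2d(sin α + sin β) = 2.046109; p = √p² = 1.430423; φ = atan2(−cos α − cos β, d + sin α + sin β) − atan2(−2, p) = 1.017588 rad; t = (φ − α) mod 2π = 1.742770 rad, q = (φ − β) mod 2π = 3.742917 rad → L = 6.82·(1.742770 + 1.430423 + 3.742917) = 6.82·6.916110 = 47.167869 m
RSL: p² = d² − 2 + 2cos(α−β) − 2d(sin α + sin β) = 17.081903; p = √p² = 4.133026; φ = atan2(cos α + cos β, d − sin α − sin β) − atan2(2, p) = -0.486902 rad; t = (α − φ) mod 2π = 6.044905 rad, q = (β − φ) mod 2π = 4.044758 rad → L = 6.82·(6.044905 + 4.133026 + 4.044758) = 6.82·14.222689 = 96.998741 m
RLR: c = (6 − d² + 2cos(α−β) + 2d(sin α − sin β))/8 = -1.131552, |c| > 1 → infeasible
LRL: c = (6 − d² + 2cos(α−β) − 2d(sin α − sin β))/8 = -0.675730; p = 2π − arccos c = 3.970434 rad; φ = atan2(cos β − cos α, d + sin α − sin β) = -0.471467 rad; t = (φ − α + p/2) mod 2π = 2.238931 rad, q = (β − α − t + p) mod 2π = 6.014541 rad → L = 6.82·(2.238931 + 3.970434 + 6.014541) = 6.82·12.223906 = 83.367039 m
Shortest: LSR with L = 47.167869 m ≈ 47.1679 m
Convert LSR to answer units (arcs ×180/π): t = 1.742770·180/π = 99.8534°, p = ρ·p = 6.82·1.430423 = 9.7555 m, q = 3.742917·180/π = 214.4534°, L = 47.1679 m.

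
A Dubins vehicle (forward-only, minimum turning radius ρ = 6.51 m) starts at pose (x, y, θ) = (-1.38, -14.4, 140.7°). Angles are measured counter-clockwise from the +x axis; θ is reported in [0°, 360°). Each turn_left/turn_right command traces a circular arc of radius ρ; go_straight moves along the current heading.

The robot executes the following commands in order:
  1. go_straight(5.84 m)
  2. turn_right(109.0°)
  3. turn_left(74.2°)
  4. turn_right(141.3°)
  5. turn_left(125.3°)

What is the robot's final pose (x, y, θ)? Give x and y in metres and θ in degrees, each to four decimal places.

set_pose: (x, y, θ) = (-1.3800, -14.4000, 140.7000°), ρ = 6.51
go_straight(5.84): x += 5.84·cos θ, y += 5.84·sin θ → (-5.8992, -10.7011, 140.7000°)
turn_right(109.0°): centre at ρ to the right, rotate −109.0° → (-5.1967, -0.1246, 31.7000°)
turn_left(74.2°): centre at ρ to the left, rotate +74.2° → (-2.3566, 7.1977, 105.9000°)
turn_right(141.3°): centre at ρ to the right, rotate −141.3° → (7.6754, 14.2876, -35.4000° ≡ 324.6000°)
turn_left(125.3°): centre at ρ to the left, rotate +125.3° → (17.9565, 19.5828, 449.9000° ≡ 89.9000°)

(17.9565, 19.5828, 89.9000°)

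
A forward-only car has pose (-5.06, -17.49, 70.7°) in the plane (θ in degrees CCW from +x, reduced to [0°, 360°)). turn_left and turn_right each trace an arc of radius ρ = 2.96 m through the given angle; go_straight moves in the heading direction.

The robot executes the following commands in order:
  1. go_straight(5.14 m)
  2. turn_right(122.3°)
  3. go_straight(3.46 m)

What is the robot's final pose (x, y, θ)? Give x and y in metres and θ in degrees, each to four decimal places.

(3.9014, -14.4902, 308.4000°)

set_pose: (x, y, θ) = (-5.0600, -17.4900, 70.7000°), ρ = 2.96
go_straight(5.14): x += 5.14·cos θ, y += 5.14·sin θ → (-3.3612, -12.6389, 70.7000°)
turn_right(122.3°): centre at ρ to the right, rotate −122.3° → (1.7522, -11.7786, -51.6000° ≡ 308.4000°)
go_straight(3.46): x += 3.46·cos θ, y += 3.46·sin θ → (3.9014, -14.4902, 308.4000°)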